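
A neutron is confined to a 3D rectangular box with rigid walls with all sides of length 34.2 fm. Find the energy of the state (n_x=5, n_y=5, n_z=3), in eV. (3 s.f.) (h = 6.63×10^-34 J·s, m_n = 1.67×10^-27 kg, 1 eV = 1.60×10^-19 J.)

E = 1.04×10^7 eV

For a 3D rectangular well E = (h²/8m_n)·Σ n_i²/L_i² = (6.63×10^-34)²/(8·1.67×10^-27) · [5²/(34.2 fm)² + 5²/(34.2 fm)² + 3²/(34.2 fm)²].
Evaluating gives E = 1.660×10^-12 J = 1.04×10^7 eV.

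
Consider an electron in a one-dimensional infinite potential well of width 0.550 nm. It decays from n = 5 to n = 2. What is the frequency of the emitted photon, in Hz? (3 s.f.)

f = 6.31×10^15 Hz

E_1 = h²/(8m_eL²) = 1.992×10^-19 J and ΔE = (5² − 2²)E_1 = 4.183×10^-18 J.
f = ΔE/h = 4.183×10^-18/6.626×10^-34 = 6.31×10^15 Hz.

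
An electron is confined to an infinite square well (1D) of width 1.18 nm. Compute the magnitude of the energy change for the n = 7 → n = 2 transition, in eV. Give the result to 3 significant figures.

E_1 = h²/(8m_eL²) = 4.327×10^-20 J.
|ΔE| = |7² − 2²|·E_1 = 45·4.327×10^-20 J = 1.947×10^-18 J = 12.2 eV.

|ΔE| = 12.2 eV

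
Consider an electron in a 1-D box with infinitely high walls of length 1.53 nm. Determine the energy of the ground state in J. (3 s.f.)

For an infinite well E_n = n²h²/(8m_eL²), so E_1 = h²/(8m_eL²) = (6.626×10^-34)²/(8·9.109×10^-31·(1.53×10^-9 m)²) = 2.574×10^-20 J.

E_1 = 2.57×10^-20 J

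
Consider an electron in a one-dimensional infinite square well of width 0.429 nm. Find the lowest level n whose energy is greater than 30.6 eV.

n = 4

E_1 = h²/(8m_eL²) = 3.274×10^-19 J = 2.044 eV.
Need n² > 30.6/2.044 = 14.97, i.e. n > 3.869.
The smallest integer satisfying this is n = 4.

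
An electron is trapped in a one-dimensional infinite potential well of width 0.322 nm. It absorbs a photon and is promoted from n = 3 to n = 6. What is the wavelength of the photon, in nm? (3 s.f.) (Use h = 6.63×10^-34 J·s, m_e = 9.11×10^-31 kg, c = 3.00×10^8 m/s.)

λ = 12.7 nm

E_1 = h²/(8m_eL²) = 5.817×10^-19 J, so ΔE = (6² − 3²)E_1 = 1.571×10^-17 J.
λ = hc/ΔE = (6.63×10^-34·3.00×10^8)/1.571×10^-17 = 1.27×10^-8 m = 12.7 nm.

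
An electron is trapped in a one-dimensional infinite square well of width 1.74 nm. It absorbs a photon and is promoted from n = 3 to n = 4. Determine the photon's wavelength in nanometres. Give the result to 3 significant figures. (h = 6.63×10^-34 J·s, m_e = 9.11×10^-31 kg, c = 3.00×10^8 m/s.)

E_1 = h²/(8m_eL²) = 1.992×10^-20 J, so ΔE = (4² − 3²)E_1 = 1.394×10^-19 J.
λ = hc/ΔE = (6.63×10^-34·3.00×10^8)/1.394×10^-19 = 1.43×10^-6 m = 1.43×10^3 nm.

λ = 1.43×10^3 nm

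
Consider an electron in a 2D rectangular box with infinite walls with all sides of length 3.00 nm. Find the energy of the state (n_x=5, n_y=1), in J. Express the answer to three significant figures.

For a 2D rectangular well E = (h²/8m_e)·Σ n_i²/L_i² = (6.626×10^-34)²/(8·9.109×10^-31) · [5²/(3.00 nm)² + 1²/(3.00 nm)²].
Evaluating gives E = 1.74×10^-19 J.

E = 1.74×10^-19 J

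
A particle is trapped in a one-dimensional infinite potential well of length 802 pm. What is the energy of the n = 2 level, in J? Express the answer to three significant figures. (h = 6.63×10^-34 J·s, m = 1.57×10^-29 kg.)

E_2 = 2.18×10^-20 J

For an infinite well E_n = n²h²/(8mL²), so E_1 = h²/(8mL²) = (6.63×10^-34)²/(8·1.57×10^-29·(8.02×10^-10 m)²) = 5.441×10^-21 J.
Then E_2 = 2²·E_1 = 4·5.441×10^-21 J = 2.18×10^-20 J.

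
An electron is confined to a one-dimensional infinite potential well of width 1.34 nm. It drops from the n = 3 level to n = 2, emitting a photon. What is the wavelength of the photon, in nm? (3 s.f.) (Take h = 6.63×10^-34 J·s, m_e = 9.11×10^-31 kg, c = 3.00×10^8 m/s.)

E_1 = h²/(8m_eL²) = 3.359×10^-20 J, so ΔE = (3² − 2²)E_1 = 1.680×10^-19 J.
λ = hc/ΔE = (6.63×10^-34·3.00×10^8)/1.680×10^-19 = 1.18×10^-6 m = 1.18×10^3 nm.

λ = 1.18×10^3 nm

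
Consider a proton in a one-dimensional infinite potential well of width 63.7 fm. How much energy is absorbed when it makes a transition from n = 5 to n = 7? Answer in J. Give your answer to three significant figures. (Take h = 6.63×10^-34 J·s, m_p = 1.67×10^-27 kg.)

E_1 = h²/(8m_pL²) = 8.109×10^-15 J.
|ΔE| = |5² − 7²|·E_1 = 24·8.109×10^-15 J = 1.95×10^-13 J.

|ΔE| = 1.95×10^-13 J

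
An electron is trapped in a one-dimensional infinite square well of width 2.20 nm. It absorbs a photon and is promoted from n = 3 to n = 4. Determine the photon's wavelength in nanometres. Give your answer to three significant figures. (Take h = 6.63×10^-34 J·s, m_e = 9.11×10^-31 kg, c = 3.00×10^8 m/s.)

λ = 2.28×10^3 nm

E_1 = h²/(8m_eL²) = 1.246×10^-20 J, so ΔE = (4² − 3²)E_1 = 8.722×10^-20 J.
λ = hc/ΔE = (6.63×10^-34·3.00×10^8)/8.722×10^-20 = 2.28×10^-6 m = 2.28×10^3 nm.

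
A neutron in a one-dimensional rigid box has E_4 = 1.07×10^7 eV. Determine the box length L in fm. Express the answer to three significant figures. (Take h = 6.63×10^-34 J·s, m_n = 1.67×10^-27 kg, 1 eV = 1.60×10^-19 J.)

L = 17.5 fm

From E_n = n²h²/(8m_nL²), L = n·h/√(8m_nE_n).
E_4 = 1.07×10^7 eV = 1.712×10^-12 J, so L = 4·6.63×10^-34/√(8·1.67×10^-27·1.712×10^-12) = 1.75×10^-14 m = 17.5 fm.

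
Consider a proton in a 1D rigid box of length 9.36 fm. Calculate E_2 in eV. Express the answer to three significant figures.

E_2 = 9.35×10^6 eV

For an infinite well E_n = n²h²/(8m_pL²), so E_1 = h²/(8m_pL²) = (6.626×10^-34)²/(8·1.673×10^-27·(9.36×10^-15 m)²) = 3.744×10^-13 J.
Then E_2 = 2²·E_1 = 4·3.744×10^-13 J = 1.498×10^-12 J.
Converting, E_2 = 1.498×10^-12 J / (1.602×10^-19 J/eV) = 9.35×10^6 eV.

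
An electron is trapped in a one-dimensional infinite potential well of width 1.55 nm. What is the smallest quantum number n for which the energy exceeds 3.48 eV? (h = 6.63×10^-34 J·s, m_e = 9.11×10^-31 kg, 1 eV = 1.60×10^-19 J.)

E_1 = h²/(8m_eL²) = 2.510×10^-20 J = 0.1569 eV.
Need n² > 3.48/0.1569 = 22.18, i.e. n > 4.710.
The smallest integer satisfying this is n = 5.

n = 5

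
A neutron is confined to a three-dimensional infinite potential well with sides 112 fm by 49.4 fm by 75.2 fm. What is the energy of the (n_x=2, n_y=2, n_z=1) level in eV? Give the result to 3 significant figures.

E = 4.37×10^5 eV

For a 3D rectangular well E = (h²/8m_n)·Σ n_i²/L_i² = (6.626×10^-34)²/(8·1.675×10^-27) · [2²/(112 fm)² + 2²/(49.4 fm)² + 1²/(75.2 fm)²].
Evaluating gives E = 6.995×10^-14 J = 4.37×10^5 eV.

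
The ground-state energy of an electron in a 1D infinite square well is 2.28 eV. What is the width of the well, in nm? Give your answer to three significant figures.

L = 0.406 nm

From E_n = n²h²/(8m_eL²), L = n·h/√(8m_eE_n).
E_1 = 2.28 eV = 3.653×10^-19 J, so L = 1·6.626×10^-34/√(8·9.109×10^-31·3.653×10^-19) = 4.06×10^-10 m = 0.406 nm.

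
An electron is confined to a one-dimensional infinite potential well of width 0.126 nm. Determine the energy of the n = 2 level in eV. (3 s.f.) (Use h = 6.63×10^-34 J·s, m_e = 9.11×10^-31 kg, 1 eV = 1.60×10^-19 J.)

E_2 = 95.0 eV

For an infinite well E_n = n²h²/(8m_eL²), so E_1 = h²/(8m_eL²) = (6.63×10^-34)²/(8·9.11×10^-31·(1.26×10^-10 m)²) = 3.799×10^-18 J.
Then E_2 = 2²·E_1 = 4·3.799×10^-18 J = 1.520×10^-17 J.
Converting, E_2 = 1.520×10^-17 J / (1.60×10^-19 J/eV) = 95.0 eV.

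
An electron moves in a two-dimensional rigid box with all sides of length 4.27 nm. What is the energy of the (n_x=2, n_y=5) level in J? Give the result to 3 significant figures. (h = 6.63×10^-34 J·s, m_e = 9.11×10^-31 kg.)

E = 9.59×10^-20 J

For a 2D rectangular well E = (h²/8m_e)·Σ n_i²/L_i² = (6.63×10^-34)²/(8·9.11×10^-31) · [2²/(4.27 nm)² + 5²/(4.27 nm)²].
Evaluating gives E = 9.59×10^-20 J.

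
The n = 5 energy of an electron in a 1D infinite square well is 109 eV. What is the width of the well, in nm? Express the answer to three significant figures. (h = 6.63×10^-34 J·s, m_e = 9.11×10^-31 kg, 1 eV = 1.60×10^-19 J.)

From E_n = n²h²/(8m_eL²), L = n·h/√(8m_eE_n).
E_5 = 109 eV = 1.744×10^-17 J, so L = 5·6.63×10^-34/√(8·9.11×10^-31·1.744×10^-17) = 2.94×10^-10 m = 0.294 nm.

L = 0.294 nm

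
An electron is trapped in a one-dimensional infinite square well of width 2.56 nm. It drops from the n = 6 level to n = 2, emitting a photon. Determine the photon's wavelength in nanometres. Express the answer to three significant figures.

E_1 = h²/(8m_eL²) = 9.193×10^-21 J, so ΔE = (6² − 2²)E_1 = 2.942×10^-19 J.
λ = hc/ΔE = (6.626×10^-34·2.998×10^8)/2.942×10^-19 = 6.75×10^-7 m = 675 nm.

λ = 675 nm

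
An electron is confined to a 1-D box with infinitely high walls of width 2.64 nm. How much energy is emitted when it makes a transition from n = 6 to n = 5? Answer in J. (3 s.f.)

E_1 = h²/(8m_eL²) = 8.644×10^-21 J.
|ΔE| = |6² − 5²|·E_1 = 11·8.644×10^-21 J = 9.51×10^-20 J.

|ΔE| = 9.51×10^-20 J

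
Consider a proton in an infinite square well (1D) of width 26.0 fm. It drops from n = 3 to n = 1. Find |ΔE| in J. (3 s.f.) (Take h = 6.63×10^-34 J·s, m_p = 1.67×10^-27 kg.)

E_1 = h²/(8m_pL²) = 4.867×10^-14 J.
|ΔE| = |3² − 1²|·E_1 = 8·4.867×10^-14 J = 3.89×10^-13 J.

|ΔE| = 3.89×10^-13 J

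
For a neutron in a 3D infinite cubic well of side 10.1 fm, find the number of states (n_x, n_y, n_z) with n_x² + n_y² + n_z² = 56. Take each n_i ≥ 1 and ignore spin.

degeneracy = 6

The level has n_x² + n_y² + n_z² = 56. The ordered positive-integer solutions are (2, 4, 6), (2, 6, 4), (4, 2, 6), (4, 6, 2), (6, 2, 4), (6, 4, 2).
That gives 6 states.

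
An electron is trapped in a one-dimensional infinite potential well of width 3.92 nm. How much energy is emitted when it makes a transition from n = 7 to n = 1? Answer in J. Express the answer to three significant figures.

|ΔE| = 1.88×10^-19 J

E_1 = h²/(8m_eL²) = 3.921×10^-21 J.
|ΔE| = |7² − 1²|·E_1 = 48·3.921×10^-21 J = 1.88×10^-19 J.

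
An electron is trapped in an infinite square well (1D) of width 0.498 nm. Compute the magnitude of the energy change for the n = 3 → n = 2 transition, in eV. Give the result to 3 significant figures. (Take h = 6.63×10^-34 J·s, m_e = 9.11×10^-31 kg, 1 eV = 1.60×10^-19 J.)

E_1 = h²/(8m_eL²) = 2.432×10^-19 J.
|ΔE| = |3² − 2²|·E_1 = 5·2.432×10^-19 J = 1.216×10^-18 J = 7.60 eV.

|ΔE| = 7.60 eV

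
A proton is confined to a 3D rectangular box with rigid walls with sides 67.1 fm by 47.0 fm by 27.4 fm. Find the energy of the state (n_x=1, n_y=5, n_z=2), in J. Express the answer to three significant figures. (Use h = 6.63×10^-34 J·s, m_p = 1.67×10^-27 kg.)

For a 3D rectangular well E = (h²/8m_p)·Σ n_i²/L_i² = (6.63×10^-34)²/(8·1.67×10^-27) · [1²/(67.1 fm)² + 5²/(47.0 fm)² + 2²/(27.4 fm)²].
Evaluating gives E = 5.55×10^-13 J.

E = 5.55×10^-13 J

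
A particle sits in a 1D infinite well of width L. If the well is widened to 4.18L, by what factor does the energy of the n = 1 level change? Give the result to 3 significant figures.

0.0572

E_n ∝ 1/L², so the energy scales by 1/4.18² = 0.0572.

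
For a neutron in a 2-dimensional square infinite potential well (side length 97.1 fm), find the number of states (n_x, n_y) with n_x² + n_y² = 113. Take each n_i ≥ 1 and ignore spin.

degeneracy = 2

The level has n_x² + n_y² = 113. The ordered positive-integer solutions are (7, 8), (8, 7).
That gives 2 states.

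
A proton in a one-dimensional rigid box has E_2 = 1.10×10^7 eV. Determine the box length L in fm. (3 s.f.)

From E_n = n²h²/(8m_pL²), L = n·h/√(8m_pE_n).
E_2 = 1.10×10^7 eV = 1.762×10^-12 J, so L = 2·6.626×10^-34/√(8·1.673×10^-27·1.762×10^-12) = 8.63×10^-15 m = 8.63 fm.

L = 8.63 fm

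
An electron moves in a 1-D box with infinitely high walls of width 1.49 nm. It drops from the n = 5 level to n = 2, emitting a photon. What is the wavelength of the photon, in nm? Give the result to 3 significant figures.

λ = 349 nm

E_1 = h²/(8m_eL²) = 2.714×10^-20 J, so ΔE = (5² − 2²)E_1 = 5.699×10^-19 J.
λ = hc/ΔE = (6.626×10^-34·2.998×10^8)/5.699×10^-19 = 3.49×10^-7 m = 349 nm.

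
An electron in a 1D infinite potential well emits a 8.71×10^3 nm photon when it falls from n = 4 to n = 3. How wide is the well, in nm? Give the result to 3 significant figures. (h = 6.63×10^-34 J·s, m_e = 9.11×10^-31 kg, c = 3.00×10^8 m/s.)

L = 4.30 nm

The photon carries ΔE = hc/λ = 6.63×10^-34·3.00×10^8/8.71×10^-6 m = 2.284×10^-20 J.
Since ΔE = (4² − 3²)E_1, E_1 = 3.263×10^-21 J, and L = h/√(8m_eE_1) = 4.30×10^-9 m = 4.30 nm.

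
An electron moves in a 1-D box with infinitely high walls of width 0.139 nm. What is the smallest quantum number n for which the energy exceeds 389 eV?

n = 5

E_1 = h²/(8m_eL²) = 3.118×10^-18 J = 19.46 eV.
Need n² > 389/19.46 = 19.99, i.e. n > 4.471.
The smallest integer satisfying this is n = 5.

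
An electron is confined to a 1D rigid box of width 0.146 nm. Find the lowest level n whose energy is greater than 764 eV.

E_1 = h²/(8m_eL²) = 2.826×10^-18 J = 17.64 eV.
Need n² > 764/17.64 = 43.31, i.e. n > 6.581.
The smallest integer satisfying this is n = 7.

n = 7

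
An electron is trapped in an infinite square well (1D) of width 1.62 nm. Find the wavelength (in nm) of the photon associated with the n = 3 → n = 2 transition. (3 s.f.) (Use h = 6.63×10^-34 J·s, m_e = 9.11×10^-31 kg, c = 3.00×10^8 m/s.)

E_1 = h²/(8m_eL²) = 2.298×10^-20 J, so ΔE = (3² − 2²)E_1 = 1.149×10^-19 J.
λ = hc/ΔE = (6.63×10^-34·3.00×10^8)/1.149×10^-19 = 1.73×10^-6 m = 1.73×10^3 nm.

λ = 1.73×10^3 nm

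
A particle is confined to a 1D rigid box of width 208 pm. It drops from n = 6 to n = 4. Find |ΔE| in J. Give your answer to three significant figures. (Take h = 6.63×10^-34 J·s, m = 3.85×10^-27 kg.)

E_1 = h²/(8mL²) = 3.299×10^-22 J.
|ΔE| = |6² − 4²|·E_1 = 20·3.299×10^-22 J = 6.60×10^-21 J.

|ΔE| = 6.60×10^-21 J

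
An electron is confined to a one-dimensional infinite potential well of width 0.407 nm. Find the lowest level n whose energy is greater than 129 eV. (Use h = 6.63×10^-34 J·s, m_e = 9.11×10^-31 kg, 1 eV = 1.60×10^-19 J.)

n = 8

E_1 = h²/(8m_eL²) = 3.641×10^-19 J = 2.276 eV.
Need n² > 129/2.276 = 56.68, i.e. n > 7.529.
The smallest integer satisfying this is n = 8.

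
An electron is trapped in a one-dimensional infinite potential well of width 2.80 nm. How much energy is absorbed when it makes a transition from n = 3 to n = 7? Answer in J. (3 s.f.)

|ΔE| = 3.07×10^-19 J

E_1 = h²/(8m_eL²) = 7.685×10^-21 J.
|ΔE| = |3² − 7²|·E_1 = 40·7.685×10^-21 J = 3.07×10^-19 J.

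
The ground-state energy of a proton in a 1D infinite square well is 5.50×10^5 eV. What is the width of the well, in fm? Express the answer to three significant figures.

L = 19.3 fm

From E_n = n²h²/(8m_pL²), L = n·h/√(8m_pE_n).
E_1 = 5.50×10^5 eV = 8.811×10^-14 J, so L = 1·6.626×10^-34/√(8·1.673×10^-27·8.811×10^-14) = 1.93×10^-14 m = 19.3 fm.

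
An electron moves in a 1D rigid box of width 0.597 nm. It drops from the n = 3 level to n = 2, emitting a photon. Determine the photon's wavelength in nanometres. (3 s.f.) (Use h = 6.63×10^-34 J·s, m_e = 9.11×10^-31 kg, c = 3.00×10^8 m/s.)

λ = 235 nm

E_1 = h²/(8m_eL²) = 1.692×10^-19 J, so ΔE = (3² − 2²)E_1 = 8.460×10^-19 J.
λ = hc/ΔE = (6.63×10^-34·3.00×10^8)/8.460×10^-19 = 2.35×10^-7 m = 235 nm.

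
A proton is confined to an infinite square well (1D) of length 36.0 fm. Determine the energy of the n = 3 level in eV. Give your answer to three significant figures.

For an infinite well E_n = n²h²/(8m_pL²), so E_1 = h²/(8m_pL²) = (6.626×10^-34)²/(8·1.673×10^-27·(3.60×10^-14 m)²) = 2.531×10^-14 J.
Then E_3 = 3²·E_1 = 9·2.531×10^-14 J = 2.278×10^-13 J.
Converting, E_3 = 2.278×10^-13 J / (1.602×10^-19 J/eV) = 1.42×10^6 eV.

E_3 = 1.42×10^6 eV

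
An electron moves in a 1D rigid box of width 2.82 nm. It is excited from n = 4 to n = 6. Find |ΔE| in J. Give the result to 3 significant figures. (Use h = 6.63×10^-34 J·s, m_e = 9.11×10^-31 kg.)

|ΔE| = 1.52×10^-19 J

E_1 = h²/(8m_eL²) = 7.584×10^-21 J.
|ΔE| = |4² − 6²|·E_1 = 20·7.584×10^-21 J = 1.52×10^-19 J.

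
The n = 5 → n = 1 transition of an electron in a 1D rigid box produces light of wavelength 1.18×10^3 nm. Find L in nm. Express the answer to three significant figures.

L = 2.93 nm

The photon carries ΔE = hc/λ = 6.626×10^-34·2.998×10^8/1.18×10^-6 m = 1.683×10^-19 J.
Since ΔE = (5² − 1²)E_1, E_1 = 7.012×10^-21 J, and L = h/√(8m_eE_1) = 2.93×10^-9 m = 2.93 nm.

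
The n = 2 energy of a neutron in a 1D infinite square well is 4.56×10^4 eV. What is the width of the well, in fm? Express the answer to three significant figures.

From E_n = n²h²/(8m_nL²), L = n·h/√(8m_nE_n).
E_2 = 4.56×10^4 eV = 7.305×10^-15 J, so L = 2·6.626×10^-34/√(8·1.675×10^-27·7.305×10^-15) = 1.34×10^-13 m = 134 fm.

L = 134 fm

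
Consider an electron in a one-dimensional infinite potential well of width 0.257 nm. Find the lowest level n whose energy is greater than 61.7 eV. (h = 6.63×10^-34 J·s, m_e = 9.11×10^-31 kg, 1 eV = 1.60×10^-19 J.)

n = 4

E_1 = h²/(8m_eL²) = 9.132×10^-19 J = 5.708 eV.
Need n² > 61.7/5.708 = 10.81, i.e. n > 3.288.
The smallest integer satisfying this is n = 4.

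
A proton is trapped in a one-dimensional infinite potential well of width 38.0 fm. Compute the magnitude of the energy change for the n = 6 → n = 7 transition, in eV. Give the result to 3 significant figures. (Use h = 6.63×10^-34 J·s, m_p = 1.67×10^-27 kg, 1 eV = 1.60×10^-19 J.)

|ΔE| = 1.85×10^6 eV

E_1 = h²/(8m_pL²) = 2.279×10^-14 J.
|ΔE| = |6² − 7²|·E_1 = 13·2.279×10^-14 J = 2.963×10^-13 J = 1.85×10^6 eV.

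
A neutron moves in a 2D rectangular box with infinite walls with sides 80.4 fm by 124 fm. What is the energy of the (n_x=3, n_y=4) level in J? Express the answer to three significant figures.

E = 7.97×10^-14 J

For a 2D rectangular well E = (h²/8m_n)·Σ n_i²/L_i² = (6.626×10^-34)²/(8·1.675×10^-27) · [3²/(80.4 fm)² + 4²/(124 fm)²].
Evaluating gives E = 7.97×10^-14 J.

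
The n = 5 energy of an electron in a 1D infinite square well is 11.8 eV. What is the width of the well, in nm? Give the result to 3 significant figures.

From E_n = n²h²/(8m_eL²), L = n·h/√(8m_eE_n).
E_5 = 11.8 eV = 1.890×10^-18 J, so L = 5·6.626×10^-34/√(8·9.109×10^-31·1.890×10^-18) = 8.93×10^-10 m = 0.893 nm.

L = 0.893 nm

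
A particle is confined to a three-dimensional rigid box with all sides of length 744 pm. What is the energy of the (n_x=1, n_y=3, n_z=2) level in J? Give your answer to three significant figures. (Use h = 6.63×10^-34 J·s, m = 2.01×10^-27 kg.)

E = 6.91×10^-22 J

For a 3D rectangular well E = (h²/8m)·Σ n_i²/L_i² = (6.63×10^-34)²/(8·2.01×10^-27) · [1²/(744 pm)² + 3²/(744 pm)² + 2²/(744 pm)²].
Evaluating gives E = 6.91×10^-22 J.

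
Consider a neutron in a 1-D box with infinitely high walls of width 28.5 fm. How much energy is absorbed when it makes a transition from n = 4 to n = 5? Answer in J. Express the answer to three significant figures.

|ΔE| = 3.63×10^-13 J

E_1 = h²/(8m_nL²) = 4.034×10^-14 J.
|ΔE| = |4² − 5²|·E_1 = 9·4.034×10^-14 J = 3.63×10^-13 J.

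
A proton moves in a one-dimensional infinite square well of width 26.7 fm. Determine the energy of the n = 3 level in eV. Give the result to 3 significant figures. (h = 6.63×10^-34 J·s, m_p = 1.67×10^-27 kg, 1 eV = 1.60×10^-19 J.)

E_3 = 2.60×10^6 eV

For an infinite well E_n = n²h²/(8m_pL²), so E_1 = h²/(8m_pL²) = (6.63×10^-34)²/(8·1.67×10^-27·(2.67×10^-14 m)²) = 4.615×10^-14 J.
Then E_3 = 3²·E_1 = 9·4.615×10^-14 J = 4.153×10^-13 J.
Converting, E_3 = 4.153×10^-13 J / (1.60×10^-19 J/eV) = 2.60×10^6 eV.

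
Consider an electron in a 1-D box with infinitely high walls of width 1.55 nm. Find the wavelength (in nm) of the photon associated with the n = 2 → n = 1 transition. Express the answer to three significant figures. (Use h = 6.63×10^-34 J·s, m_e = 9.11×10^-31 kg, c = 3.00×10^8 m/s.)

E_1 = h²/(8m_eL²) = 2.510×10^-20 J, so ΔE = (2² − 1²)E_1 = 7.530×10^-20 J.
λ = hc/ΔE = (6.63×10^-34·3.00×10^8)/7.530×10^-20 = 2.64×10^-6 m = 2.64×10^3 nm.

λ = 2.64×10^3 nm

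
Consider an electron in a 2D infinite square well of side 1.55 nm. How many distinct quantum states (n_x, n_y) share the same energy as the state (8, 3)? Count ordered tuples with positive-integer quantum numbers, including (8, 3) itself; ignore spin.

degeneracy = 2

The level has n_x² + n_y² = 73. The ordered positive-integer solutions are (3, 8), (8, 3).
That gives 2 states.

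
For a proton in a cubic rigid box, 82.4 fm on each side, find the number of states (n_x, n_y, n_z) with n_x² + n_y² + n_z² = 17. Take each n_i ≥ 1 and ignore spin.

degeneracy = 3

The level has n_x² + n_y² + n_z² = 17. The ordered positive-integer solutions are (2, 2, 3), (2, 3, 2), (3, 2, 2).
That gives 3 states.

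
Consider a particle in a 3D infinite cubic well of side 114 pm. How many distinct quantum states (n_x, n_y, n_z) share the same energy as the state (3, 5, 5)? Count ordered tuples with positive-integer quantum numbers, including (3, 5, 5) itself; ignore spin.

The level has n_x² + n_y² + n_z² = 59. The ordered positive-integer solutions are (1, 3, 7), (1, 7, 3), (3, 1, 7), (3, 5, 5), (3, 7, 1), (5, 3, 5), (5, 5, 3), (7, 1, 3), (7, 3, 1).
That gives 9 states.

degeneracy = 9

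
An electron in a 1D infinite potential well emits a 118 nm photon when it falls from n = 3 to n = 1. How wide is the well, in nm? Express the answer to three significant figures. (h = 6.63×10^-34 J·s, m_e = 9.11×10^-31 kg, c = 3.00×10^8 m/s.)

The photon carries ΔE = hc/λ = 6.63×10^-34·3.00×10^8/1.18×10^-7 m = 1.686×10^-18 J.
Since ΔE = (3² − 1²)E_1, E_1 = 2.107×10^-19 J, and L = h/√(8m_eE_1) = 5.35×10^-10 m = 0.535 nm.

L = 0.535 nm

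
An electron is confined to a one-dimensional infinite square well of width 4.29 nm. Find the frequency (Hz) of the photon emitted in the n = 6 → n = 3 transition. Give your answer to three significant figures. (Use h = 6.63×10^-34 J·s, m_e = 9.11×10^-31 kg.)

f = 1.33×10^14 Hz

E_1 = h²/(8m_eL²) = 3.277×10^-21 J and ΔE = (6² − 3²)E_1 = 8.848×10^-20 J.
f = ΔE/h = 8.848×10^-20/6.63×10^-34 = 1.33×10^14 Hz.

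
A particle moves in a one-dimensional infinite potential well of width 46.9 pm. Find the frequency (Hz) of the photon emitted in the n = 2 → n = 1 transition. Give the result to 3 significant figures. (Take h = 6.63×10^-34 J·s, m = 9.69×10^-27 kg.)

f = 1.17×10^13 Hz

E_1 = h²/(8mL²) = 2.578×10^-21 J and ΔE = (2² − 1²)E_1 = 7.734×10^-21 J.
f = ΔE/h = 7.734×10^-21/6.63×10^-34 = 1.17×10^13 Hz.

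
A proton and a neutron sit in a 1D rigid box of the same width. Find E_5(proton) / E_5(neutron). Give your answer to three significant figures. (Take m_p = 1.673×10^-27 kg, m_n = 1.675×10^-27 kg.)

E_n ∝ 1/m at fixed n and L, so the ratio is m_n/m_p = 1.675×10^-27/1.673×10^-27 = 1.00.

1.00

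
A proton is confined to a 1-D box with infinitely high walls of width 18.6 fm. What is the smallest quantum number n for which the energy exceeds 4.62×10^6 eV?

n = 3

E_1 = h²/(8m_pL²) = 9.482×10^-14 J = 5.919×10^5 eV.
Need n² > 4.62×10^6/5.919×10^5 = 7.805, i.e. n > 2.794.
The smallest integer satisfying this is n = 3.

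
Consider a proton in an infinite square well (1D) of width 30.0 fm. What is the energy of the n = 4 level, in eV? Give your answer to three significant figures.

E_4 = 3.64×10^6 eV

For an infinite well E_n = n²h²/(8m_pL²), so E_1 = h²/(8m_pL²) = (6.626×10^-34)²/(8·1.673×10^-27·(3.00×10^-14 m)²) = 3.645×10^-14 J.
Then E_4 = 4²·E_1 = 16·3.645×10^-14 J = 5.832×10^-13 J.
Converting, E_4 = 5.832×10^-13 J / (1.602×10^-19 J/eV) = 3.64×10^6 eV.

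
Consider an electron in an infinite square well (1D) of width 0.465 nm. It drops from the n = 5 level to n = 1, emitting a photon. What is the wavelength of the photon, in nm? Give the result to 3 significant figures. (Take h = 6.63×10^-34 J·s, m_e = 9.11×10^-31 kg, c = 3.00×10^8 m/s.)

E_1 = h²/(8m_eL²) = 2.789×10^-19 J, so ΔE = (5² − 1²)E_1 = 6.694×10^-18 J.
λ = hc/ΔE = (6.63×10^-34·3.00×10^8)/6.694×10^-18 = 2.97×10^-8 m = 29.7 nm.

λ = 29.7 nm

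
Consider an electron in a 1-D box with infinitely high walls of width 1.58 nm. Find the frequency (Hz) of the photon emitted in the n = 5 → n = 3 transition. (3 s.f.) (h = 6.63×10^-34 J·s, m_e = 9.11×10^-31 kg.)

E_1 = h²/(8m_eL²) = 2.416×10^-20 J and ΔE = (5² − 3²)E_1 = 3.866×10^-19 J.
f = ΔE/h = 3.866×10^-19/6.63×10^-34 = 5.83×10^14 Hz.

f = 5.83×10^14 Hz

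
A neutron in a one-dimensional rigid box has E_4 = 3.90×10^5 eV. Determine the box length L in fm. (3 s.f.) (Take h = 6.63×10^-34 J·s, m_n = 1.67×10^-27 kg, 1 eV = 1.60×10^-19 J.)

L = 91.8 fm

From E_n = n²h²/(8m_nL²), L = n·h/√(8m_nE_n).
E_4 = 3.90×10^5 eV = 6.240×10^-14 J, so L = 4·6.63×10^-34/√(8·1.67×10^-27·6.240×10^-14) = 9.18×10^-14 m = 91.8 fm.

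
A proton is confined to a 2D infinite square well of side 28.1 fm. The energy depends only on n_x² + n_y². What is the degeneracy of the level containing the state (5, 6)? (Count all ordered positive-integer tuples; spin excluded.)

degeneracy = 2

The level has n_x² + n_y² = 61. The ordered positive-integer solutions are (5, 6), (6, 5).
That gives 2 states.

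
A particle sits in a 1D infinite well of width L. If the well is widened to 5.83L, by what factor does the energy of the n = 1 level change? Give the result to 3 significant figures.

0.0294

E_n ∝ 1/L², so the energy scales by 1/5.83² = 0.0294.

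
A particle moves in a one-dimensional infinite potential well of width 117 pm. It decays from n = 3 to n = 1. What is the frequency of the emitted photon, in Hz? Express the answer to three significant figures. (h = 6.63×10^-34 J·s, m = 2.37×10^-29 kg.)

f = 2.04×10^15 Hz

E_1 = h²/(8mL²) = 1.694×10^-19 J and ΔE = (3² − 1²)E_1 = 1.355×10^-18 J.
f = ΔE/h = 1.355×10^-18/6.63×10^-34 = 2.04×10^15 Hz.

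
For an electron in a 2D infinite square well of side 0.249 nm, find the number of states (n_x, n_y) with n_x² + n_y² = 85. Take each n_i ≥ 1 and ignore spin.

The level has n_x² + n_y² = 85. The ordered positive-integer solutions are (2, 9), (6, 7), (7, 6), (9, 2).
That gives 4 states.

degeneracy = 4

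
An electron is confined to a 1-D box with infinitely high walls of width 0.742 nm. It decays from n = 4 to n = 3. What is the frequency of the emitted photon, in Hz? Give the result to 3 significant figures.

E_1 = h²/(8m_eL²) = 1.094×10^-19 J and ΔE = (4² − 3²)E_1 = 7.658×10^-19 J.
f = ΔE/h = 7.658×10^-19/6.626×10^-34 = 1.16×10^15 Hz.

f = 1.16×10^15 Hz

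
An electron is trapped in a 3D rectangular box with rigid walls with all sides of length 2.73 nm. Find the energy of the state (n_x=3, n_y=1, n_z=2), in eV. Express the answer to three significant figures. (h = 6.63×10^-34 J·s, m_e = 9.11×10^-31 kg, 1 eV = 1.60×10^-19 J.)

For a 3D rectangular well E = (h²/8m_e)·Σ n_i²/L_i² = (6.63×10^-34)²/(8·9.11×10^-31) · [3²/(2.73 nm)² + 1²/(2.73 nm)² + 2²/(2.73 nm)²].
Evaluating gives E = 1.133×10^-19 J = 0.708 eV.

E = 0.708 eV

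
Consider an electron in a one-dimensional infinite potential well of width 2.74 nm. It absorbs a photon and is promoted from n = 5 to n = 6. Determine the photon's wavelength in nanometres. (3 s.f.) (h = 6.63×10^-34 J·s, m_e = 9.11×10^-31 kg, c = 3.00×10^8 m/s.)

E_1 = h²/(8m_eL²) = 8.034×10^-21 J, so ΔE = (6² − 5²)E_1 = 8.837×10^-20 J.
λ = hc/ΔE = (6.63×10^-34·3.00×10^8)/8.837×10^-20 = 2.25×10^-6 m = 2.25×10^3 nm.

λ = 2.25×10^3 nm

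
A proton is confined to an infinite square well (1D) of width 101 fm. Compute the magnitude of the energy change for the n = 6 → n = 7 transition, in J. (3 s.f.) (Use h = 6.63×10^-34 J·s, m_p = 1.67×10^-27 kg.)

E_1 = h²/(8m_pL²) = 3.225×10^-15 J.
|ΔE| = |6² − 7²|·E_1 = 13·3.225×10^-15 J = 4.19×10^-14 J.

|ΔE| = 4.19×10^-14 J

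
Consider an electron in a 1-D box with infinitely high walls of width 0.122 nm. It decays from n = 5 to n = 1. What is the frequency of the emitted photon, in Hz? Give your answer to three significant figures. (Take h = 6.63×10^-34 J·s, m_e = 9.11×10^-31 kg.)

f = 1.47×10^17 Hz

E_1 = h²/(8m_eL²) = 4.052×10^-18 J and ΔE = (5² − 1²)E_1 = 9.725×10^-17 J.
f = ΔE/h = 9.725×10^-17/6.63×10^-34 = 1.47×10^17 Hz.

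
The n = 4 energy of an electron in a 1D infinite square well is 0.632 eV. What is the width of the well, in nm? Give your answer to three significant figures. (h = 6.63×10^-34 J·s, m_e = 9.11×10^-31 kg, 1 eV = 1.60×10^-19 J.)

L = 3.09 nm

From E_n = n²h²/(8m_eL²), L = n·h/√(8m_eE_n).
E_4 = 0.632 eV = 1.011×10^-19 J, so L = 4·6.63×10^-34/√(8·9.11×10^-31·1.011×10^-19) = 3.09×10^-9 m = 3.09 nm.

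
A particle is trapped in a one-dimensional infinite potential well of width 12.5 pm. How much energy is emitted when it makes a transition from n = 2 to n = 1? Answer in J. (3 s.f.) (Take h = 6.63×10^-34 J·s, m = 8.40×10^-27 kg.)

E_1 = h²/(8mL²) = 4.186×10^-20 J.
|ΔE| = |2² − 1²|·E_1 = 3·4.186×10^-20 J = 1.26×10^-19 J.

|ΔE| = 1.26×10^-19 J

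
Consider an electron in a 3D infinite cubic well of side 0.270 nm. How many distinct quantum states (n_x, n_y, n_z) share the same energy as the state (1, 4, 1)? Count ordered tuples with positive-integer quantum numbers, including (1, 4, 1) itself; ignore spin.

degeneracy = 3

The level has n_x² + n_y² + n_z² = 18. The ordered positive-integer solutions are (1, 1, 4), (1, 4, 1), (4, 1, 1).
That gives 3 states.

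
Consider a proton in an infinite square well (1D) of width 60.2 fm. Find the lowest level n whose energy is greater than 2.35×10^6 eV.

E_1 = h²/(8m_pL²) = 9.052×10^-15 J = 5.650×10^4 eV.
Need n² > 2.35×10^6/5.650×10^4 = 41.59, i.e. n > 6.449.
The smallest integer satisfying this is n = 7.

n = 7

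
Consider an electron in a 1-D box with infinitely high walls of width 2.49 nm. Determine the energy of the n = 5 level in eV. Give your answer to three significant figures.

For an infinite well E_n = n²h²/(8m_eL²), so E_1 = h²/(8m_eL²) = (6.626×10^-34)²/(8·9.109×10^-31·(2.49×10^-9 m)²) = 9.717×10^-21 J.
Then E_5 = 5²·E_1 = 25·9.717×10^-21 J = 2.429×10^-19 J.
Converting, E_5 = 2.429×10^-19 J / (1.602×10^-19 J/eV) = 1.52 eV.

E_5 = 1.52 eV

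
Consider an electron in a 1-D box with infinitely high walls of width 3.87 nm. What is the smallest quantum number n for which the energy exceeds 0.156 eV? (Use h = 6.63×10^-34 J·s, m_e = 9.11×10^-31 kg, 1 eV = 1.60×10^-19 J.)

E_1 = h²/(8m_eL²) = 4.027×10^-21 J = 0.02517 eV.
Need n² > 0.156/0.02517 = 6.198, i.e. n > 2.490.
The smallest integer satisfying this is n = 3.

n = 3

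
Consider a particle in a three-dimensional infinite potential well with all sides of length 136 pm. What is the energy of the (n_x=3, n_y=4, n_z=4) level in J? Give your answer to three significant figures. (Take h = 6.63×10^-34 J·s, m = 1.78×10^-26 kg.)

For a 3D rectangular well E = (h²/8m)·Σ n_i²/L_i² = (6.63×10^-34)²/(8·1.78×10^-26) · [3²/(136 pm)² + 4²/(136 pm)² + 4²/(136 pm)²].
Evaluating gives E = 6.84×10^-21 J.

E = 6.84×10^-21 J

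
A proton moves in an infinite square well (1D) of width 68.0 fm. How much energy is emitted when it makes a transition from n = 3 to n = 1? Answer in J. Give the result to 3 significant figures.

E_1 = h²/(8m_pL²) = 7.094×10^-15 J.
|ΔE| = |3² − 1²|·E_1 = 8·7.094×10^-15 J = 5.68×10^-14 J.

|ΔE| = 5.68×10^-14 J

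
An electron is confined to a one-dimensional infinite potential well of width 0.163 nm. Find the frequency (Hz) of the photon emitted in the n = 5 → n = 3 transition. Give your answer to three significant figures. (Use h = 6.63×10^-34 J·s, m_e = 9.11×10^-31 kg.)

E_1 = h²/(8m_eL²) = 2.270×10^-18 J and ΔE = (5² − 3²)E_1 = 3.632×10^-17 J.
f = ΔE/h = 3.632×10^-17/6.63×10^-34 = 5.48×10^16 Hz.

f = 5.48×10^16 Hz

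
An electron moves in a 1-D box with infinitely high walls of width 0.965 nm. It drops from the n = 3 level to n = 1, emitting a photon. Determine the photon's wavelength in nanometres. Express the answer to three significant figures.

E_1 = h²/(8m_eL²) = 6.470×10^-20 J, so ΔE = (3² − 1²)E_1 = 5.176×10^-19 J.
λ = hc/ΔE = (6.626×10^-34·2.998×10^8)/5.176×10^-19 = 3.84×10^-7 m = 384 nm.

λ = 384 nm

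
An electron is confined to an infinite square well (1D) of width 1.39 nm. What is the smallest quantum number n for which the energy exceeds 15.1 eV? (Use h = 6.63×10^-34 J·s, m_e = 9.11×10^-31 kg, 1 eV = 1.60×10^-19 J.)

E_1 = h²/(8m_eL²) = 3.122×10^-20 J = 0.1951 eV.
Need n² > 15.1/0.1951 = 77.40, i.e. n > 8.798.
The smallest integer satisfying this is n = 9.

n = 9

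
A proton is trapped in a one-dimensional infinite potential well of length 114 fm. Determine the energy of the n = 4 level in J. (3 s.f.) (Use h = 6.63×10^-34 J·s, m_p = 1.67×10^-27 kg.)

E_4 = 4.05×10^-14 J

For an infinite well E_n = n²h²/(8m_pL²), so E_1 = h²/(8m_pL²) = (6.63×10^-34)²/(8·1.67×10^-27·(1.14×10^-13 m)²) = 2.532×10^-15 J.
Then E_4 = 4²·E_1 = 16·2.532×10^-15 J = 4.05×10^-14 J.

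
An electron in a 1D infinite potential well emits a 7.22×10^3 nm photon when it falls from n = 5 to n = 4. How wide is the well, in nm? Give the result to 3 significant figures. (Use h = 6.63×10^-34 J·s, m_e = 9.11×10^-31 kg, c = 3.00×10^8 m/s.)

The photon carries ΔE = hc/λ = 6.63×10^-34·3.00×10^8/7.22×10^-6 m = 2.755×10^-20 J.
Since ΔE = (5² − 4²)E_1, E_1 = 3.061×10^-21 J, and L = h/√(8m_eE_1) = 4.44×10^-9 m = 4.44 nm.

L = 4.44 nm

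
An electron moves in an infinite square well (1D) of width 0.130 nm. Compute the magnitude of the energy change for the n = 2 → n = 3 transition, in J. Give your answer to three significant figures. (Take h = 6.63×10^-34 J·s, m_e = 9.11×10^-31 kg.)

E_1 = h²/(8m_eL²) = 3.569×10^-18 J.
|ΔE| = |2² − 3²|·E_1 = 5·3.569×10^-18 J = 1.78×10^-17 J.

|ΔE| = 1.78×10^-17 J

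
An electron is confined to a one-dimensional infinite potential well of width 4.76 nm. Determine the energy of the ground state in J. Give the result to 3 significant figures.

For an infinite well E_n = n²h²/(8m_eL²), so E_1 = h²/(8m_eL²) = (6.626×10^-34)²/(8·9.109×10^-31·(4.76×10^-9 m)²) = 2.659×10^-21 J.

E_1 = 2.66×10^-21 J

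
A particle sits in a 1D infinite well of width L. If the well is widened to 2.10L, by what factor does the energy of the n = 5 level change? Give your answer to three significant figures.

0.227

E_n ∝ 1/L², so the energy scales by 1/2.10² = 0.227.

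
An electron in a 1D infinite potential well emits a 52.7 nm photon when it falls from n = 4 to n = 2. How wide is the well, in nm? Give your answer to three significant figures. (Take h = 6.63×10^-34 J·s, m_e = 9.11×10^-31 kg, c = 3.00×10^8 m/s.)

L = 0.438 nm

The photon carries ΔE = hc/λ = 6.63×10^-34·3.00×10^8/5.27×10^-8 m = 3.774×10^-18 J.
Since ΔE = (4² − 2²)E_1, E_1 = 3.145×10^-19 J, and L = h/√(8m_eE_1) = 4.38×10^-10 m = 0.438 nm.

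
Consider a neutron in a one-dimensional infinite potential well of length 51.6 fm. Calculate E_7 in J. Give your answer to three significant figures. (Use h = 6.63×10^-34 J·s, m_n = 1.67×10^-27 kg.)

For an infinite well E_n = n²h²/(8m_nL²), so E_1 = h²/(8m_nL²) = (6.63×10^-34)²/(8·1.67×10^-27·(5.16×10^-14 m)²) = 1.236×10^-14 J.
Then E_7 = 7²·E_1 = 49·1.236×10^-14 J = 6.06×10^-13 J.

E_7 = 6.06×10^-13 J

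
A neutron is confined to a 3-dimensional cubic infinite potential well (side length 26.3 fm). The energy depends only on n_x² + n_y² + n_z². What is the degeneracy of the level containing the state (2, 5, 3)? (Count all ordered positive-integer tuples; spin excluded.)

degeneracy = 9

The level has n_x² + n_y² + n_z² = 38. The ordered positive-integer solutions are (1, 1, 6), (1, 6, 1), (2, 3, 5), (2, 5, 3), (3, 2, 5), (3, 5, 2), (5, 2, 3), (5, 3, 2), (6, 1, 1).
That gives 9 states.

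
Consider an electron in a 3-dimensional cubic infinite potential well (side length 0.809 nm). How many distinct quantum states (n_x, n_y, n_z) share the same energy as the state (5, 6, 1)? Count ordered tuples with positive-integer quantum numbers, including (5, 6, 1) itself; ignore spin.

The level has n_x² + n_y² + n_z² = 62. The ordered positive-integer solutions are (1, 5, 6), (1, 6, 5), (2, 3, 7), (2, 7, 3), (3, 2, 7), (3, 7, 2), (5, 1, 6), (5, 6, 1), (6, 1, 5), (6, 5, 1), (7, 2, 3), (7, 3, 2).
That gives 12 states.

degeneracy = 12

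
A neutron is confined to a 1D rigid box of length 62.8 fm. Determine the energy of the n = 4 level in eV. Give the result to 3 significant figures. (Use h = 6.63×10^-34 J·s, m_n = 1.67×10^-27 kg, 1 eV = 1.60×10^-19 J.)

E_4 = 8.34×10^5 eV

For an infinite well E_n = n²h²/(8m_nL²), so E_1 = h²/(8m_nL²) = (6.63×10^-34)²/(8·1.67×10^-27·(6.28×10^-14 m)²) = 8.343×10^-15 J.
Then E_4 = 4²·E_1 = 16·8.343×10^-15 J = 1.335×10^-13 J.
Converting, E_4 = 1.335×10^-13 J / (1.60×10^-19 J/eV) = 8.34×10^5 eV.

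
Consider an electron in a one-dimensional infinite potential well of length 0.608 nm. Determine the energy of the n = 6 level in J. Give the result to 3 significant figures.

E_6 = 5.87×10^-18 J

For an infinite well E_n = n²h²/(8m_eL²), so E_1 = h²/(8m_eL²) = (6.626×10^-34)²/(8·9.109×10^-31·(6.08×10^-10 m)²) = 1.630×10^-19 J.
Then E_6 = 6²·E_1 = 36·1.630×10^-19 J = 5.87×10^-18 J.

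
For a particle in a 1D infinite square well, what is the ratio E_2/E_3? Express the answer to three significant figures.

E_n ∝ n², so E_2/E_3 = 2²/3² = 4/9 = 0.444.

0.444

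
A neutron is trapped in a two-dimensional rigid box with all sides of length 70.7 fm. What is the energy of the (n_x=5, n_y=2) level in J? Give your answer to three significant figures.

E = 1.90×10^-13 J

For a 2D rectangular well E = (h²/8m_n)·Σ n_i²/L_i² = (6.626×10^-34)²/(8·1.675×10^-27) · [5²/(70.7 fm)² + 2²/(70.7 fm)²].
Evaluating gives E = 1.90×10^-13 J.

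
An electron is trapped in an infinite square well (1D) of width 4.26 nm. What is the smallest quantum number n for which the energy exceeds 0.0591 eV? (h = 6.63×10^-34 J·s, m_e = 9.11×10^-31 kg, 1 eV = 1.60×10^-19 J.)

n = 2

E_1 = h²/(8m_eL²) = 3.324×10^-21 J = 0.02078 eV.
Need n² > 0.0591/0.02078 = 2.844, i.e. n > 1.686.
The smallest integer satisfying this is n = 2.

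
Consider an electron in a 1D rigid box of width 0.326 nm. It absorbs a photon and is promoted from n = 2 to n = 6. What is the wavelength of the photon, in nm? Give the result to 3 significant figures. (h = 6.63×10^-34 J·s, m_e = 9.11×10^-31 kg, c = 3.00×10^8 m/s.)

E_1 = h²/(8m_eL²) = 5.675×10^-19 J, so ΔE = (6² − 2²)E_1 = 1.816×10^-17 J.
λ = hc/ΔE = (6.63×10^-34·3.00×10^8)/1.816×10^-17 = 1.10×10^-8 m = 11.0 nm.

λ = 11.0 nm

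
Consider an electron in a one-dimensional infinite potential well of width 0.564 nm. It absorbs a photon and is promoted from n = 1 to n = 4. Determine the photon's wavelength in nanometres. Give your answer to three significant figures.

E_1 = h²/(8m_eL²) = 1.894×10^-19 J, so ΔE = (4² − 1²)E_1 = 2.841×10^-18 J.
λ = hc/ΔE = (6.626×10^-34·2.998×10^8)/2.841×10^-18 = 6.99×10^-8 m = 69.9 nm.

λ = 69.9 nm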